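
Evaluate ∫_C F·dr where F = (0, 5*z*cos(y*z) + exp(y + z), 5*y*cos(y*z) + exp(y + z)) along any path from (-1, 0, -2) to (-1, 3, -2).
-exp(-2) - 5*sin(6) + E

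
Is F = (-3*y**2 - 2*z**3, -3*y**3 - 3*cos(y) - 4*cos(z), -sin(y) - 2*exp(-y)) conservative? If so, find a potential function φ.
No, ∇×F = (-4*sin(z) - cos(y) + 2*exp(-y), -6*z**2, 6*y) ≠ 0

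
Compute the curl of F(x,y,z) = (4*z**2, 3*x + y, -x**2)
(0, 2*x + 8*z, 3)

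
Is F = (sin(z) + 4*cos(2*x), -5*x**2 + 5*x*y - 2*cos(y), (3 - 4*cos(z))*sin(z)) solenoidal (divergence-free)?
No, ∇·F = 5*x - 8*sin(2*x) + 2*sin(y) + 3*cos(z) - 4*cos(2*z)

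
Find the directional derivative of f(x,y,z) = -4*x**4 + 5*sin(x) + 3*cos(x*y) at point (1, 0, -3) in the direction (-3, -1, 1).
3*sqrt(11)*(16 - 5*cos(1))/11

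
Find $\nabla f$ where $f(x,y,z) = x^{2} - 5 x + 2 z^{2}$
(2*x - 5, 0, 4*z)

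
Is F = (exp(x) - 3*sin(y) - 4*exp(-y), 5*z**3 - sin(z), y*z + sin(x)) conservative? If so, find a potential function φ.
No, ∇×F = (-15*z**2 + z + cos(z), -cos(x), 3*cos(y) - 4*exp(-y)) ≠ 0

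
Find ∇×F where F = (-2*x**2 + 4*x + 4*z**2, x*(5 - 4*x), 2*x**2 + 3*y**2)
(6*y, -4*x + 8*z, 5 - 8*x)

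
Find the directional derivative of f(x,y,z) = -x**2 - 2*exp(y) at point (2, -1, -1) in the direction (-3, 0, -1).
6*sqrt(10)/5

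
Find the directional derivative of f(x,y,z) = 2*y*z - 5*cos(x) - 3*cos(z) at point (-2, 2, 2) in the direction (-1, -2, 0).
sqrt(5)*(-8/5 + sin(2))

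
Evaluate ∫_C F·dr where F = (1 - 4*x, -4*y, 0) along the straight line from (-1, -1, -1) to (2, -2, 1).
-9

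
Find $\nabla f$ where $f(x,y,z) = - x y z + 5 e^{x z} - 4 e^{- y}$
(z*(-y + 5*exp(x*z)), -x*z + 4*exp(-y), x*(-y + 5*exp(x*z)))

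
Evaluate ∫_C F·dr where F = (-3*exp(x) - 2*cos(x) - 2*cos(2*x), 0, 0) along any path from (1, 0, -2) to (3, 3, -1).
-3*exp(3) - 2*sin(3) - sin(6) + sin(2) + 2*sin(1) + 3*E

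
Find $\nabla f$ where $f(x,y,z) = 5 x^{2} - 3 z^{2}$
(10*x, 0, -6*z)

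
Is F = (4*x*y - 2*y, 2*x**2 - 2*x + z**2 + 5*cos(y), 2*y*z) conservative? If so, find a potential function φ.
Yes, F is conservative. φ = 2*x**2*y - 2*x*y + y*z**2 + 5*sin(y)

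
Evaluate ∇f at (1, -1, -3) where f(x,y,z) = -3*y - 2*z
(0, -3, -2)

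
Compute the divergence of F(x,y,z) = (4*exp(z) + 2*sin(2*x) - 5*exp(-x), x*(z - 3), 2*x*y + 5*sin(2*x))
4*cos(2*x) + 5*exp(-x)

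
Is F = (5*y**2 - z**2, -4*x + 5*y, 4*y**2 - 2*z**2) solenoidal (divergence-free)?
No, ∇·F = 5 - 4*z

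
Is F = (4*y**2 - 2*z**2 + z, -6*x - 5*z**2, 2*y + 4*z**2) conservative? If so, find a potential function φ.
No, ∇×F = (10*z + 2, 1 - 4*z, -8*y - 6) ≠ 0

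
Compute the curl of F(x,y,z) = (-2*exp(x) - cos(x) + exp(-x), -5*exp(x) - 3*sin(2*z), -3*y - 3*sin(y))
(-3*cos(y) + 6*cos(2*z) - 3, 0, -5*exp(x))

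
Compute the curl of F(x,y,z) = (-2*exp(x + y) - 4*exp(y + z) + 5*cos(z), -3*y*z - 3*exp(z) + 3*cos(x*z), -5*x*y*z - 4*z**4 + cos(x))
(-5*x*z + 3*x*sin(x*z) + 3*y + 3*exp(z), 5*y*z - 4*exp(y + z) + sin(x) - 5*sin(z), -3*z*sin(x*z) + 2*exp(x + y) + 4*exp(y + z))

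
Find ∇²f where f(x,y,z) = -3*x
0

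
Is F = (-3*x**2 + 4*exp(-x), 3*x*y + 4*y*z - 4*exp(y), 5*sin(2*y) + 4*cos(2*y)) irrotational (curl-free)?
No, ∇×F = (-4*y - 8*sin(2*y) + 10*cos(2*y), 0, 3*y)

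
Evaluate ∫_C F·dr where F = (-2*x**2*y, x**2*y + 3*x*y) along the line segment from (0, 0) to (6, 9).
243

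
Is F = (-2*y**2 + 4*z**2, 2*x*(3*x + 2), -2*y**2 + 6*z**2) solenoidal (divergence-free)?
No, ∇·F = 12*z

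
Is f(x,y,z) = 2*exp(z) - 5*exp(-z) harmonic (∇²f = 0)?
No, ∇²f = 2*exp(z) - 5*exp(-z)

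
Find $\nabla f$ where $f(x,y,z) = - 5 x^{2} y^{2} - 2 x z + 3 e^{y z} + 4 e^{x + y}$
(-10*x*y**2 - 2*z + 4*exp(x + y), -10*x**2*y + 3*z*exp(y*z) + 4*exp(x + y), -2*x + 3*y*exp(y*z))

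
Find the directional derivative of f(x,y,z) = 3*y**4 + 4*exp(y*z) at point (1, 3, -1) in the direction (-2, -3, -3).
6*sqrt(22)*(-81*exp(3) - 2)*exp(-3)/11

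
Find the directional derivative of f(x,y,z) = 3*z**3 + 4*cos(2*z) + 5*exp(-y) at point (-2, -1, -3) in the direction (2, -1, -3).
sqrt(14)*(-243 - 24*sin(6) + 5*E)/14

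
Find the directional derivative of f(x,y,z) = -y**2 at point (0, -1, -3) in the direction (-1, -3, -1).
-6*sqrt(11)/11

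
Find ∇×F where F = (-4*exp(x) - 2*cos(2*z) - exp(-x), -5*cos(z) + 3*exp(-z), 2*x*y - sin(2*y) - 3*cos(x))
(2*x - 5*sin(z) - 2*cos(2*y) + 3*exp(-z), -2*y - 3*sin(x) + 4*sin(2*z), 0)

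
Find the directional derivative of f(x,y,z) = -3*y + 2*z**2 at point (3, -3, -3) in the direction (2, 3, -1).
3*sqrt(14)/14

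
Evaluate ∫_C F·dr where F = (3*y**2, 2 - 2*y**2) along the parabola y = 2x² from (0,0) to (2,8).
-3728/15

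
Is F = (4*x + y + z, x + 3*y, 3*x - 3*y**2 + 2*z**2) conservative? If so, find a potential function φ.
No, ∇×F = (-6*y, -2, 0) ≠ 0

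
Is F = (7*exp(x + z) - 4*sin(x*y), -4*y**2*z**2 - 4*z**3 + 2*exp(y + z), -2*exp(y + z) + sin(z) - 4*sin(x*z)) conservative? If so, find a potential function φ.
No, ∇×F = (8*y**2*z + 12*z**2 - 4*exp(y + z), 4*z*cos(x*z) + 7*exp(x + z), 4*x*cos(x*y)) ≠ 0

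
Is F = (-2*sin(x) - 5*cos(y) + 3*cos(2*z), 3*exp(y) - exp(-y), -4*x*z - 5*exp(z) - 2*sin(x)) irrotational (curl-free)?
No, ∇×F = (0, 4*z - 6*sin(2*z) + 2*cos(x), -5*sin(y))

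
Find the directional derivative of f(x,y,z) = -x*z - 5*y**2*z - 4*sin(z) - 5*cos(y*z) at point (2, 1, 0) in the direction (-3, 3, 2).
-sqrt(22)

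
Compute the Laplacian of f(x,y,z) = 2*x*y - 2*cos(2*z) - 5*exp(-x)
8*cos(2*z) - 5*exp(-x)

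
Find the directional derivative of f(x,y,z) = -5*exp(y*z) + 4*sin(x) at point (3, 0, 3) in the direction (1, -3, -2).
sqrt(14)*(4*cos(3) + 45)/14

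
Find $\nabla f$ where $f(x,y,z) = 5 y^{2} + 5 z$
(0, 10*y, 5)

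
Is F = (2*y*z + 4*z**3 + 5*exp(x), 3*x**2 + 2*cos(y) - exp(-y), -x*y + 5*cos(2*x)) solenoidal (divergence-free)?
No, ∇·F = 5*exp(x) - 2*sin(y) + exp(-y)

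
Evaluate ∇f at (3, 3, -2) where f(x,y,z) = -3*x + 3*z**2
(-3, 0, -12)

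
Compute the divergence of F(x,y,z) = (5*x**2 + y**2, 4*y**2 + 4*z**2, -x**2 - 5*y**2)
10*x + 8*y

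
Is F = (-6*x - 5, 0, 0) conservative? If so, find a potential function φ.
Yes, F is conservative. φ = x*(-3*x - 5)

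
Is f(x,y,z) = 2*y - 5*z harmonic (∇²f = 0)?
Yes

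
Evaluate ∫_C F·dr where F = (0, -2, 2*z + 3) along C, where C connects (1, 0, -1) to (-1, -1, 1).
8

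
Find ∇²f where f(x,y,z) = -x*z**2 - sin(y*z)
-2*x + y**2*sin(y*z) + z**2*sin(y*z)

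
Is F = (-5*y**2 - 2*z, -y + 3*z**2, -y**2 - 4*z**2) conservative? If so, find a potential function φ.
No, ∇×F = (-2*y - 6*z, -2, 10*y) ≠ 0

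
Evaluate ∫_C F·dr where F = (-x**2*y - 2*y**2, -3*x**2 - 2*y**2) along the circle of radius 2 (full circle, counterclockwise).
4*pi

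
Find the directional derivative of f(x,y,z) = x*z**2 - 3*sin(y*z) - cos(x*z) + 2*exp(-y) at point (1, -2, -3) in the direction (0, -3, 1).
sqrt(10)*(-21*cos(6) - 6 - sin(3) + 6*exp(2))/10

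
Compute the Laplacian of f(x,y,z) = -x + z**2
2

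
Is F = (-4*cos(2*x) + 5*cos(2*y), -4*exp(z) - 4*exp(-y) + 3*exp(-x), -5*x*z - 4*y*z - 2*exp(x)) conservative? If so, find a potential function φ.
No, ∇×F = (-4*z + 4*exp(z), 5*z + 2*exp(x), 10*sin(2*y) - 3*exp(-x)) ≠ 0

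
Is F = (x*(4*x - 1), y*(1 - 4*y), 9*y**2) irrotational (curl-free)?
No, ∇×F = (18*y, 0, 0)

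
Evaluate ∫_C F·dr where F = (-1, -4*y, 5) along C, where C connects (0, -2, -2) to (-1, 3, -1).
-4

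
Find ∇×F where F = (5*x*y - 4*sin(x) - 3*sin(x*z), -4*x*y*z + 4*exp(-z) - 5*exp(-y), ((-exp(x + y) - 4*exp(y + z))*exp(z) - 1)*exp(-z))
(((4*x*y - exp(x + y) - 4*exp(y + z))*exp(z) + 4)*exp(-z), -3*x*cos(x*z) + exp(x + y), -5*x - 4*y*z)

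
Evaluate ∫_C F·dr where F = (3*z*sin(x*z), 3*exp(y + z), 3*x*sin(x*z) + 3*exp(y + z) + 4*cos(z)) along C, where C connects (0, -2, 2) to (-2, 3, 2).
-3*cos(4) + 3*exp(5)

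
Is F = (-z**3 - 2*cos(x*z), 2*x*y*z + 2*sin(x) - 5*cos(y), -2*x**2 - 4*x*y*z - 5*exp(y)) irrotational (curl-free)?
No, ∇×F = (-2*x*y - 4*x*z - 5*exp(y), 2*x*sin(x*z) + 4*x + 4*y*z - 3*z**2, 2*y*z + 2*cos(x))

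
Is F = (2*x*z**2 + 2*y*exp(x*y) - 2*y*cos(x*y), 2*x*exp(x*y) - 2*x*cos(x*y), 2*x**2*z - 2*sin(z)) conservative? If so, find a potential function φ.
Yes, F is conservative. φ = x**2*z**2 + 2*exp(x*y) - 2*sin(x*y) + 2*cos(z)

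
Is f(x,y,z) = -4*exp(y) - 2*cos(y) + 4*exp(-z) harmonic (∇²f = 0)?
No, ∇²f = -4*exp(y) + 2*cos(y) + 4*exp(-z)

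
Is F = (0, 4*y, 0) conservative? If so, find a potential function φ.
Yes, F is conservative. φ = 2*y**2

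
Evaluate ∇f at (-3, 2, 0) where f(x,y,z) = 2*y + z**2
(0, 2, 0)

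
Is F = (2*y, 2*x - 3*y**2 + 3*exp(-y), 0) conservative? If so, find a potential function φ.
Yes, F is conservative. φ = 2*x*y - y**3 - 3*exp(-y)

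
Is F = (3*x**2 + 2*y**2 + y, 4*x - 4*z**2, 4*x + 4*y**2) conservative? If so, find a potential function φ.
No, ∇×F = (8*y + 8*z, -4, 3 - 4*y) ≠ 0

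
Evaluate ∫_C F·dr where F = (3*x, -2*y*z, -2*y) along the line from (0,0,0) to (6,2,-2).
190/3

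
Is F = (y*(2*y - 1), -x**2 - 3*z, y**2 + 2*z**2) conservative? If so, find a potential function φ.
No, ∇×F = (2*y + 3, 0, -2*x - 4*y + 1) ≠ 0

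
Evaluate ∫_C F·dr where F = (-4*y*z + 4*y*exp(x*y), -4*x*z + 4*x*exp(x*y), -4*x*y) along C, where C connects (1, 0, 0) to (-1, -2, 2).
-20 + 4*exp(2)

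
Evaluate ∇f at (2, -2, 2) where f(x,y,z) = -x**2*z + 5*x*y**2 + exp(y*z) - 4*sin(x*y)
(8*cos(4) + 12, -40 + 2*exp(-4) - 8*cos(4), -4 - 2*exp(-4))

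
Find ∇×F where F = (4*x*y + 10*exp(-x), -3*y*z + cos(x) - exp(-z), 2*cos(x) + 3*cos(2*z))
(3*y - exp(-z), 2*sin(x), -4*x - sin(x))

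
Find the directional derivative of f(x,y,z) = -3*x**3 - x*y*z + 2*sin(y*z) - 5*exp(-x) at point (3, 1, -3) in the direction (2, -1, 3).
sqrt(14)*(-87*exp(3) + 6*exp(3)*cos(3) + 5)*exp(-3)/7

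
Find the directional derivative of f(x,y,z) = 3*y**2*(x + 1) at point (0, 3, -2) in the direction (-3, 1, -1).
-63*sqrt(11)/11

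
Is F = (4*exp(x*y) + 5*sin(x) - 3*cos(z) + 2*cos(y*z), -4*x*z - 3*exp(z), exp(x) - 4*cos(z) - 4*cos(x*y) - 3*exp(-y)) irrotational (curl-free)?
No, ∇×F = (4*x*sin(x*y) + 4*x + 3*exp(z) + 3*exp(-y), -4*y*sin(x*y) - 2*y*sin(y*z) - exp(x) + 3*sin(z), -4*x*exp(x*y) + 2*z*sin(y*z) - 4*z)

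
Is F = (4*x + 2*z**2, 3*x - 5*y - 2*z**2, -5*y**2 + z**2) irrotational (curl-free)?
No, ∇×F = (-10*y + 4*z, 4*z, 3)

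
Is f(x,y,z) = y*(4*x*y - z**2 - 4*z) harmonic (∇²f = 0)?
No, ∇²f = 8*x - 2*y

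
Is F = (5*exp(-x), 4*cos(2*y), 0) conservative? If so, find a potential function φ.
Yes, F is conservative. φ = 2*sin(2*y) - 5*exp(-x)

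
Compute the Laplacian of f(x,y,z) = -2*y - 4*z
0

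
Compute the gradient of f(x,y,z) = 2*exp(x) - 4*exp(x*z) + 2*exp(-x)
(-4*z*exp(x*z) + 2*exp(x) - 2*exp(-x), 0, -4*x*exp(x*z))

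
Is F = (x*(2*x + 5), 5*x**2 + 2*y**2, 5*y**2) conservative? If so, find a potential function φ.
No, ∇×F = (10*y, 0, 10*x) ≠ 0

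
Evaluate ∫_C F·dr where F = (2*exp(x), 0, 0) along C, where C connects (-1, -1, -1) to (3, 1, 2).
-(2 - 2*exp(4))*exp(-1)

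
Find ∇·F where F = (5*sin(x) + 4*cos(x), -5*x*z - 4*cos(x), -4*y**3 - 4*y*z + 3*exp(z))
-4*y + 3*exp(z) - 4*sin(x) + 5*cos(x)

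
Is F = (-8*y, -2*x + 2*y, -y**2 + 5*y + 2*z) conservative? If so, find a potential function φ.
No, ∇×F = (5 - 2*y, 0, 6) ≠ 0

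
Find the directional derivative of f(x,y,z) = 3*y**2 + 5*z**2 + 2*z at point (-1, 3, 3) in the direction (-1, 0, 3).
48*sqrt(10)/5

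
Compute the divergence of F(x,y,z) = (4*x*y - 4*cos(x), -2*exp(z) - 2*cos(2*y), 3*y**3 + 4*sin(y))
4*y + 4*sin(x) + 4*sin(2*y)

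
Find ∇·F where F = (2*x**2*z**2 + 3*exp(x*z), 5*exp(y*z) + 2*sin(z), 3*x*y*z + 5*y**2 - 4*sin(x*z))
3*x*y + 4*x*z**2 - 4*x*cos(x*z) + 3*z*exp(x*z) + 5*z*exp(y*z)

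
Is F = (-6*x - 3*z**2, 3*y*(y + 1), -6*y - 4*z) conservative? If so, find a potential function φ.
No, ∇×F = (-6, -6*z, 0) ≠ 0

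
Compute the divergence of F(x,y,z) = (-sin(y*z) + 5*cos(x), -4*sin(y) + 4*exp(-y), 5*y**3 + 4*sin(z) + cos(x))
-5*sin(x) - 4*cos(y) + 4*cos(z) - 4*exp(-y)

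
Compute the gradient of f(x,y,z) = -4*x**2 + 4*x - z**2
(4 - 8*x, 0, -2*z)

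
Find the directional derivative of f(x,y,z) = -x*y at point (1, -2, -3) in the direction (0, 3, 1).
-3*sqrt(10)/10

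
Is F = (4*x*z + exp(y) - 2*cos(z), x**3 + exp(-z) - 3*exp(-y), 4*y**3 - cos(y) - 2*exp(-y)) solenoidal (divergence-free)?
No, ∇·F = 4*z + 3*exp(-y)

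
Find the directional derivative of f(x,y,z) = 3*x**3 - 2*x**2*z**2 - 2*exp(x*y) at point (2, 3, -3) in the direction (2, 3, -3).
12*sqrt(22)*(-exp(6) - 9)/11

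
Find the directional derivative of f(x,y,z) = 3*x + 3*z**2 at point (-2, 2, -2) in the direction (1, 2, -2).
9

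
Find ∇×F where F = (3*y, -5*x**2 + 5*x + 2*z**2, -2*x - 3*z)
(-4*z, 2, 2 - 10*x)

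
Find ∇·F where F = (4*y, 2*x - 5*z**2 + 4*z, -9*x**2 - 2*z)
-2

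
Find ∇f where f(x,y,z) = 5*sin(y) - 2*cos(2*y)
(0, (8*sin(y) + 5)*cos(y), 0)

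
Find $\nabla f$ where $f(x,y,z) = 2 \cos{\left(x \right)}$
(-2*sin(x), 0, 0)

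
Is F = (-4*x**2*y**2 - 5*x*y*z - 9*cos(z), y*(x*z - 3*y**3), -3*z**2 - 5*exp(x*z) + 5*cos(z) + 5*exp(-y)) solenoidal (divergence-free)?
No, ∇·F = -8*x*y**2 + x*z - 5*x*exp(x*z) - 12*y**3 - 5*y*z - 6*z - 5*sin(z)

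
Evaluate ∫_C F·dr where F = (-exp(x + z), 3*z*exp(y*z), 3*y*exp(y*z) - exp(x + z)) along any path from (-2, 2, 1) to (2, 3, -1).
(-3*exp(5) - exp(4) + 3 + exp(2))*exp(-3)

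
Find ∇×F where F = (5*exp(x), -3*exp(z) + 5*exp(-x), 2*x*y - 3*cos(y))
(2*x + 3*exp(z) + 3*sin(y), -2*y, -5*exp(-x))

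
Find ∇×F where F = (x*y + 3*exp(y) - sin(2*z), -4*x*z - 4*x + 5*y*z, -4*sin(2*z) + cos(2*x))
(4*x - 5*y, 2*sin(2*x) - 2*cos(2*z), -x - 4*z - 3*exp(y) - 4)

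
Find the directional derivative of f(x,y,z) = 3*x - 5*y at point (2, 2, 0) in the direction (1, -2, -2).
13/3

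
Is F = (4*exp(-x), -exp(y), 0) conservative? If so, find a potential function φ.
Yes, F is conservative. φ = -exp(y) - 4*exp(-x)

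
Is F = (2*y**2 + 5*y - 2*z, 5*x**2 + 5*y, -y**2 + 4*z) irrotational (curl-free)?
No, ∇×F = (-2*y, -2, 10*x - 4*y - 5)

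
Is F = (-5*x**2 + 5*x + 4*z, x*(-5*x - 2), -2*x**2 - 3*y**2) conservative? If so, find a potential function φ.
No, ∇×F = (-6*y, 4*x + 4, -10*x - 2) ≠ 0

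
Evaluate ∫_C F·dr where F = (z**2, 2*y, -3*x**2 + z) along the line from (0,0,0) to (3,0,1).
-15/2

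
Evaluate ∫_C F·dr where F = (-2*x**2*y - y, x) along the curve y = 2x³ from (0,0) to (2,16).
-80/3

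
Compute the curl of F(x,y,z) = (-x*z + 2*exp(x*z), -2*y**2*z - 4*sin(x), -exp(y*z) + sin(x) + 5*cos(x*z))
(2*y**2 - z*exp(y*z), 2*x*exp(x*z) - x + 5*z*sin(x*z) - cos(x), -4*cos(x))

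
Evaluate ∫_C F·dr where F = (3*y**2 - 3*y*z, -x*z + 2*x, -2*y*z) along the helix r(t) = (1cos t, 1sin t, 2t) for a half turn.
-7*pi - 4 + pi**2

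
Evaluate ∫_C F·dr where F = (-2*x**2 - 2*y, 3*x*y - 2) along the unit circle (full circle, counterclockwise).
2*pi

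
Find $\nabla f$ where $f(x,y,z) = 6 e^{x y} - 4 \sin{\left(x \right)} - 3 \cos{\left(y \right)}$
(6*y*exp(x*y) - 4*cos(x), 6*x*exp(x*y) + 3*sin(y), 0)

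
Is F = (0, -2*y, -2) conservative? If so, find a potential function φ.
Yes, F is conservative. φ = -y**2 - 2*z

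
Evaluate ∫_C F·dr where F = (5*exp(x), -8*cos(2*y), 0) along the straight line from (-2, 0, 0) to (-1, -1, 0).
-5*exp(-2) + 5*exp(-1) + 4*sin(2)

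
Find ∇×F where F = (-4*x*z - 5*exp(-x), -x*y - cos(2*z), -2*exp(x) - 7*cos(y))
(7*sin(y) - 2*sin(2*z), -4*x + 2*exp(x), -y)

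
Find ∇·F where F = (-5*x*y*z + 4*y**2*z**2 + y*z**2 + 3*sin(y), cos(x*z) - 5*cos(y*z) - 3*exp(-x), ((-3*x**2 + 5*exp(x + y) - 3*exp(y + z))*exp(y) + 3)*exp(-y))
-5*y*z + 5*z*sin(y*z) - 3*exp(y + z)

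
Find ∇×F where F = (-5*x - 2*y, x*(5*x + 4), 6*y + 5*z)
(6, 0, 10*x + 6)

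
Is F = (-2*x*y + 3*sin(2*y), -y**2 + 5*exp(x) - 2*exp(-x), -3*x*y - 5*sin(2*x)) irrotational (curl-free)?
No, ∇×F = (-3*x, 3*y + 10*cos(2*x), 2*x + 5*exp(x) - 6*cos(2*y) + 2*exp(-x))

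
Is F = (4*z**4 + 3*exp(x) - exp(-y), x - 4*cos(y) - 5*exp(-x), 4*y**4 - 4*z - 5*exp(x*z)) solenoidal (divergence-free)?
No, ∇·F = -5*x*exp(x*z) + 3*exp(x) + 4*sin(y) - 4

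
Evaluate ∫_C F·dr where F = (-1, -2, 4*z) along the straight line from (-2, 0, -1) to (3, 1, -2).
-1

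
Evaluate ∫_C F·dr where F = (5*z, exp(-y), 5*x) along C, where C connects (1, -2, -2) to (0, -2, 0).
10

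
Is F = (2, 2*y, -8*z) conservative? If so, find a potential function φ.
Yes, F is conservative. φ = 2*x + y**2 - 4*z**2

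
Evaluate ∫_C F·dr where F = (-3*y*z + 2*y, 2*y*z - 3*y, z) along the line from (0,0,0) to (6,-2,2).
40/3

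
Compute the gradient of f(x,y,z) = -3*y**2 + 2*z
(0, -6*y, 2)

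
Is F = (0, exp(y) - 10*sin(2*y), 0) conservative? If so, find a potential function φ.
Yes, F is conservative. φ = exp(y) + 5*cos(2*y)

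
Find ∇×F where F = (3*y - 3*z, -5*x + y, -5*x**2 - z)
(0, 10*x - 3, -8)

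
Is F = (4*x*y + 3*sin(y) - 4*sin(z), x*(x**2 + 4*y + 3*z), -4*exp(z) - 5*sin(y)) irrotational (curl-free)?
No, ∇×F = (-3*x - 5*cos(y), -4*cos(z), 3*x**2 - 4*x + 4*y + 3*z - 3*cos(y))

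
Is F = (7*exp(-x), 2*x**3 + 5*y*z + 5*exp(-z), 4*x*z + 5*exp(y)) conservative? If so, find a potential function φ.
No, ∇×F = (-5*y + 5*exp(y) + 5*exp(-z), -4*z, 6*x**2) ≠ 0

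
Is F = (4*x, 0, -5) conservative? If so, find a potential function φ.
Yes, F is conservative. φ = 2*x**2 - 5*z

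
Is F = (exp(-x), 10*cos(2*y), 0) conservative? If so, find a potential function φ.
Yes, F is conservative. φ = 5*sin(2*y) - exp(-x)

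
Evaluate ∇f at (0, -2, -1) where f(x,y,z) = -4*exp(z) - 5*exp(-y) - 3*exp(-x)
(3, 5*exp(2), -4*exp(-1))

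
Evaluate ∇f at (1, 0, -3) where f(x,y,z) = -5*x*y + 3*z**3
(0, -5, 81)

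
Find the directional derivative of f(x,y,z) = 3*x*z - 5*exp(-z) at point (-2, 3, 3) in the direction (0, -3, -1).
sqrt(10)*(-5 + 6*exp(3))*exp(-3)/10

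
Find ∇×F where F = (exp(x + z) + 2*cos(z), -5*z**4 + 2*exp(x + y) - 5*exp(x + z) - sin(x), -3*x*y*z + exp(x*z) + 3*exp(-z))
(-3*x*z + 20*z**3 + 5*exp(x + z), 3*y*z - z*exp(x*z) + exp(x + z) - 2*sin(z), 2*exp(x + y) - 5*exp(x + z) - cos(x))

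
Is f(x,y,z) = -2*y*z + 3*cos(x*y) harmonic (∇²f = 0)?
No, ∇²f = -3*(x**2 + y**2)*cos(x*y)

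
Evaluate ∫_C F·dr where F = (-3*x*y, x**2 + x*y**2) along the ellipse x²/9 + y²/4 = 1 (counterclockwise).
6*pi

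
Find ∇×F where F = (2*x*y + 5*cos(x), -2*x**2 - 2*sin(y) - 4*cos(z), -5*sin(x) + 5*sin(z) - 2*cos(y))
(2*sin(y) - 4*sin(z), 5*cos(x), -6*x)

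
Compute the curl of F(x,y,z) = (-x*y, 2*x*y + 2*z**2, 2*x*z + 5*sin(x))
(-4*z, -2*z - 5*cos(x), x + 2*y)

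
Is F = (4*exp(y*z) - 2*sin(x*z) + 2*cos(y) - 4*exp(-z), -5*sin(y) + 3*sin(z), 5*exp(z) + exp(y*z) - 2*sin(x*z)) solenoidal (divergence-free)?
No, ∇·F = -2*x*cos(x*z) + y*exp(y*z) - 2*z*cos(x*z) + 5*exp(z) - 5*cos(y)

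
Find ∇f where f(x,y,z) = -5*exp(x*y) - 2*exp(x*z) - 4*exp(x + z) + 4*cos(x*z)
(-5*y*exp(x*y) - 2*z*exp(x*z) - 4*z*sin(x*z) - 4*exp(x + z), -5*x*exp(x*y), -2*x*exp(x*z) - 4*x*sin(x*z) - 4*exp(x + z))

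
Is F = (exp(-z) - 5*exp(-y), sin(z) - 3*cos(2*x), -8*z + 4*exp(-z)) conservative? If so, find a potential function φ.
No, ∇×F = (-cos(z), -exp(-z), 6*sin(2*x) - 5*exp(-y)) ≠ 0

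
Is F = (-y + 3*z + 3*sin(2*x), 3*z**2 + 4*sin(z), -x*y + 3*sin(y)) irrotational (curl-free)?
No, ∇×F = (-x - 6*z + 3*cos(y) - 4*cos(z), y + 3, 1)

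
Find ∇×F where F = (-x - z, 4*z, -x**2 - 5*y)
(-9, 2*x - 1, 0)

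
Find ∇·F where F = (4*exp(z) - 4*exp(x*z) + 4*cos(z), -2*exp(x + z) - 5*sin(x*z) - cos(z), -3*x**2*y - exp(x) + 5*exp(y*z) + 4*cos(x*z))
-4*x*sin(x*z) + 5*y*exp(y*z) - 4*z*exp(x*z)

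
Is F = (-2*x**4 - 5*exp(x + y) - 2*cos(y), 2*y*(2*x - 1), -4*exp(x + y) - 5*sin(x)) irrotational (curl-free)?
No, ∇×F = (-4*exp(x + y), 4*exp(x + y) + 5*cos(x), 4*y + 5*exp(x + y) - 2*sin(y))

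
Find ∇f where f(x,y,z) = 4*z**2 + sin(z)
(0, 0, 8*z + cos(z))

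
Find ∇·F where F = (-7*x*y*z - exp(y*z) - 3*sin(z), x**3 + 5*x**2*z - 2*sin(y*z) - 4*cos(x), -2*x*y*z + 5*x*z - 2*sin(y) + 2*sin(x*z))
-2*x*y + 2*x*cos(x*z) + 5*x - 7*y*z - 2*z*cos(y*z)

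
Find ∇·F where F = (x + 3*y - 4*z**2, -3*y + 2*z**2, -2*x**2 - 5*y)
-2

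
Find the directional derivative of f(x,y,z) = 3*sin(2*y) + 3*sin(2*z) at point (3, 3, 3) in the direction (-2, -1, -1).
-2*sqrt(6)*cos(6)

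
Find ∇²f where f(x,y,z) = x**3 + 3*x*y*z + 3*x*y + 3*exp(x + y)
6*x + 6*exp(x + y)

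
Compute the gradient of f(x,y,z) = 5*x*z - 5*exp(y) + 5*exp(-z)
(5*z, -5*exp(y), 5*x - 5*exp(-z))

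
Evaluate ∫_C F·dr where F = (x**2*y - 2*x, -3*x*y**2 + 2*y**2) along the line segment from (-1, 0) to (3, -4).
48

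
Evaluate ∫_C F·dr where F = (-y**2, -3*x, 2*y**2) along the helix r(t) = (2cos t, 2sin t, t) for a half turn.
32/3 - 2*pi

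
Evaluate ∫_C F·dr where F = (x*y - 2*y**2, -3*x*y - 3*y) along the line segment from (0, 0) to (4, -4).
-152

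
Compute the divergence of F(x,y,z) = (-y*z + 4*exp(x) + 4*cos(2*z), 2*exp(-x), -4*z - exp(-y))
4*exp(x) - 4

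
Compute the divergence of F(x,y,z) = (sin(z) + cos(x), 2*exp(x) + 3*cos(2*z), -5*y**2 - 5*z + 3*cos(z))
-sin(x) - 3*sin(z) - 5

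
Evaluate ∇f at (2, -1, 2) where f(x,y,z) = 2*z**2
(0, 0, 8)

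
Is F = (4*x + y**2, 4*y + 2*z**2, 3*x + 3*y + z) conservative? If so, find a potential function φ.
No, ∇×F = (3 - 4*z, -3, -2*y) ≠ 0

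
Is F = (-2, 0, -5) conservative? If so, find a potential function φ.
Yes, F is conservative. φ = -2*x - 5*z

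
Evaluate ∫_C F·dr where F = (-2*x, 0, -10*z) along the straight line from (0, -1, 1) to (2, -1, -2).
-19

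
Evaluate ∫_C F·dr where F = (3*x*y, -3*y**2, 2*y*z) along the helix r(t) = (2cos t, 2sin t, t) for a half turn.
4*pi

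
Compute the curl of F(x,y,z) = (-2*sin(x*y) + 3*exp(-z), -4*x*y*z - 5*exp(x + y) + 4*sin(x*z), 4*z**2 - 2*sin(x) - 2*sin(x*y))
(2*x*(2*y - cos(x*y) - 2*cos(x*z)), 2*y*cos(x*y) + 2*cos(x) - 3*exp(-z), 2*x*cos(x*y) - 4*y*z + 4*z*cos(x*z) - 5*exp(x + y))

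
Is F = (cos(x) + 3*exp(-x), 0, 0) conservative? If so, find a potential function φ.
Yes, F is conservative. φ = sin(x) - 3*exp(-x)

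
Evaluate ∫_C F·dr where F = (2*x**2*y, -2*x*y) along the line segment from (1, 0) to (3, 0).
0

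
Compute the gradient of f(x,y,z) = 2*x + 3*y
(2, 3, 0)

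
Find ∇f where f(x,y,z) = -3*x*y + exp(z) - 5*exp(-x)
(-3*y + 5*exp(-x), -3*x, exp(z))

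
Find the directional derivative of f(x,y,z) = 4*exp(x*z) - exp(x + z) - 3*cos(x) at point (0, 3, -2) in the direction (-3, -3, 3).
8*sqrt(3)/3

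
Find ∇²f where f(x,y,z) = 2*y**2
4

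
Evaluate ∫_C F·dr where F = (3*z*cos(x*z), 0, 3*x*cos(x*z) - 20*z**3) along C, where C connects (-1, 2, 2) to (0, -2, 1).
3*sin(2) + 75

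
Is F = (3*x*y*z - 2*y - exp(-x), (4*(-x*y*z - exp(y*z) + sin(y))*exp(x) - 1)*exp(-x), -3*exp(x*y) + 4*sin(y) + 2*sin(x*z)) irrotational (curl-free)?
No, ∇×F = (4*x*y - 3*x*exp(x*y) + 4*y*exp(y*z) + 4*cos(y), 3*x*y + 3*y*exp(x*y) - 2*z*cos(x*z), -3*x*z - 4*y*z + 2 + exp(-x))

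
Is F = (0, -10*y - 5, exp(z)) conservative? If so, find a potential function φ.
Yes, F is conservative. φ = -5*y**2 - 5*y + exp(z)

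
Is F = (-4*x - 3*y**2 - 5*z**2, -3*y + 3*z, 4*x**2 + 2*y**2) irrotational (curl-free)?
No, ∇×F = (4*y - 3, -8*x - 10*z, 6*y)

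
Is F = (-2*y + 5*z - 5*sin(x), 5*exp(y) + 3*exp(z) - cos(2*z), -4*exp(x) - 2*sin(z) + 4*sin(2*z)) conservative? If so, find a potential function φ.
No, ∇×F = (-3*exp(z) - 2*sin(2*z), 4*exp(x) + 5, 2) ≠ 0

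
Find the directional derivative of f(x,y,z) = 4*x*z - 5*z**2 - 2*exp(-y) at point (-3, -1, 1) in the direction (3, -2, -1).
sqrt(14)*(17 - 2*E)/7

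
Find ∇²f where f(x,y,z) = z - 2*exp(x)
-2*exp(x)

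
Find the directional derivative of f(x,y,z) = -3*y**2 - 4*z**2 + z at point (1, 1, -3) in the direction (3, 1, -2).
-4*sqrt(14)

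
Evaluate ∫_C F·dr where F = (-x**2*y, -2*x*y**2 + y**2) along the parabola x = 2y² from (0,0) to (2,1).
-289/105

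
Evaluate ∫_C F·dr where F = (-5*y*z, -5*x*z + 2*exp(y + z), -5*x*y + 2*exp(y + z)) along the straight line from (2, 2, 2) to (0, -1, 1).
42 - 2*exp(4)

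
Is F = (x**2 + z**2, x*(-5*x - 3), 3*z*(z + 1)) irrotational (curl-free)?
No, ∇×F = (0, 2*z, -10*x - 3)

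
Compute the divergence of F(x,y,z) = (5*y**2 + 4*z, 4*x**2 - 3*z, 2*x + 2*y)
0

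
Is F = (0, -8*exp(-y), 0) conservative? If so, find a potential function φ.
Yes, F is conservative. φ = 8*exp(-y)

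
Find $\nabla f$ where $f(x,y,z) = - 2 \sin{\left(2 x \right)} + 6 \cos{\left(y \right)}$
(-4*cos(2*x), -6*sin(y), 0)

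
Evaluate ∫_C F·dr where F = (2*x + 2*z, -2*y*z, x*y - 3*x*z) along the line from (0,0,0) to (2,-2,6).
-80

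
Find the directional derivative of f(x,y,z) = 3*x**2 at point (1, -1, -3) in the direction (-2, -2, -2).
-2*sqrt(3)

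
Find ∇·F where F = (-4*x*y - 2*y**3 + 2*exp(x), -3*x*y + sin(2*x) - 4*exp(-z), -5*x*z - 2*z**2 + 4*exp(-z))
-8*x - 4*y - 4*z + 2*exp(x) - 4*exp(-z)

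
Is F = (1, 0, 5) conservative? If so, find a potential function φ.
Yes, F is conservative. φ = x + 5*z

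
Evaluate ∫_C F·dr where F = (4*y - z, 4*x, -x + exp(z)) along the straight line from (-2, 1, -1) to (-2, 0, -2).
-exp(-1) + exp(-2) + 6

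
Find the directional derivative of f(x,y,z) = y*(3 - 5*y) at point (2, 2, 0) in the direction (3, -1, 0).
17*sqrt(10)/10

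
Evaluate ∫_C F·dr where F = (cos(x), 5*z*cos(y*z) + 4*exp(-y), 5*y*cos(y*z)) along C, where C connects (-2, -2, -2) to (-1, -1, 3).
-4*E - sin(1) - 5*sin(3) + sin(2) - 5*sin(4) + 4*exp(2)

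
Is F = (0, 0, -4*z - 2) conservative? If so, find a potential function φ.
Yes, F is conservative. φ = 2*z*(-z - 1)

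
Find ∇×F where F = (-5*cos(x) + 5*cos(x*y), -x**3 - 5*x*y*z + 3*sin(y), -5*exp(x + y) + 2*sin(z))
(5*x*y - 5*exp(x + y), 5*exp(x + y), -3*x**2 + 5*x*sin(x*y) - 5*y*z)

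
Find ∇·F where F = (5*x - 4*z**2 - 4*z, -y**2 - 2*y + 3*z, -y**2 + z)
4 - 2*y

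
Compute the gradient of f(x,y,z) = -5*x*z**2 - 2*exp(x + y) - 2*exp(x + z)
(-5*z**2 - 2*exp(x + y) - 2*exp(x + z), -2*exp(x + y), -10*x*z - 2*exp(x + z))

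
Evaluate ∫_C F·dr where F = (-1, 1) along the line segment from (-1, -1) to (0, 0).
0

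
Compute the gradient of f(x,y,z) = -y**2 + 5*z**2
(0, -2*y, 10*z)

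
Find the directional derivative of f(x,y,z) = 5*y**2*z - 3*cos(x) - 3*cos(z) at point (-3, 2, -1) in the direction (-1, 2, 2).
-2*sin(1) + sin(3)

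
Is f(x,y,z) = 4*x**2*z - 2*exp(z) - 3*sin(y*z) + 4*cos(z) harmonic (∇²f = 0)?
No, ∇²f = 3*y**2*sin(y*z) + 3*z**2*sin(y*z) + 8*z - 2*exp(z) - 4*cos(z)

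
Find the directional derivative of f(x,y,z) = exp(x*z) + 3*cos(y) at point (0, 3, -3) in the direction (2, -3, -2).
3*sqrt(17)*(-2 + 3*sin(3))/17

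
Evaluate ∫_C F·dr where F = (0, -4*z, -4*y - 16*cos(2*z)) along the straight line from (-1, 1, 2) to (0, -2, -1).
8*sin(4) + 8*sin(2)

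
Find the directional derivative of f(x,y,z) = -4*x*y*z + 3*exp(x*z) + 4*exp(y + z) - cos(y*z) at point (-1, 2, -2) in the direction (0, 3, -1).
sqrt(10)*(-24 + 8*sin(4) + 3*exp(2))/10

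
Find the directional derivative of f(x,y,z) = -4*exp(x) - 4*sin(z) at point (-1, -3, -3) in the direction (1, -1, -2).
2*sqrt(6)*(2*E*cos(3) - 1)*exp(-1)/3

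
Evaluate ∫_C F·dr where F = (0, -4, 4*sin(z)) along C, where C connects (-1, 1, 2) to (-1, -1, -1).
-4*cos(1) + 4*cos(2) + 8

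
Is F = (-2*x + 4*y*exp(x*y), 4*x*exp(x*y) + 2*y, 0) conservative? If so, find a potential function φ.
Yes, F is conservative. φ = -x**2 + y**2 + 4*exp(x*y)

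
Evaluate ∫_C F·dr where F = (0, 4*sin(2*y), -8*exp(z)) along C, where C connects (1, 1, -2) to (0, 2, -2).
2*cos(2) - 2*cos(4)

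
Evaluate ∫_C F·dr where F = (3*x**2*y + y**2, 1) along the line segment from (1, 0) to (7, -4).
-944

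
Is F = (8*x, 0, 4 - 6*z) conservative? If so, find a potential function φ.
Yes, F is conservative. φ = 4*x**2 - 3*z**2 + 4*z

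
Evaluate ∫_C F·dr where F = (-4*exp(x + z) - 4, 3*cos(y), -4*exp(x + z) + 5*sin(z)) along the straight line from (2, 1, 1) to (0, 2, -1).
-3*sin(1) - 4*exp(-1) + 3*sin(2) + 8 + 4*exp(3)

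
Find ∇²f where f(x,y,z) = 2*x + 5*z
0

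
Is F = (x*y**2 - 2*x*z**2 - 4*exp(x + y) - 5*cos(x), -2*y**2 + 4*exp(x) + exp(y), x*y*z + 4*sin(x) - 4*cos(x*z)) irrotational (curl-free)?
No, ∇×F = (x*z, -4*x*z - y*z - 4*z*sin(x*z) - 4*cos(x), -2*x*y + 4*exp(x) + 4*exp(x + y))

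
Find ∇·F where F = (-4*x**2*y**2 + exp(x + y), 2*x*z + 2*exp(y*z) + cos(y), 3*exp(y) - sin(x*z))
-8*x*y**2 - x*cos(x*z) + 2*z*exp(y*z) + exp(x + y) - sin(y)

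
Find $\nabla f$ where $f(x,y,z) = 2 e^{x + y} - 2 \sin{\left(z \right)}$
(2*exp(x + y), 2*exp(x + y), -2*cos(z))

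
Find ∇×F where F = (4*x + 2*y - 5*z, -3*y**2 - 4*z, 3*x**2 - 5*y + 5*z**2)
(-1, -6*x - 5, -2)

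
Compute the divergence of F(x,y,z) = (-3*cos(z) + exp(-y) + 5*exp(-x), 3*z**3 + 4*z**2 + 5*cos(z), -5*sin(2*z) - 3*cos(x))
-10*cos(2*z) - 5*exp(-x)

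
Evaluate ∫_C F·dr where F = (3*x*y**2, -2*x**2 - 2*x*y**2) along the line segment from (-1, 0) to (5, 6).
168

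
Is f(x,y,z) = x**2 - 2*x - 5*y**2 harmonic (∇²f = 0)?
No, ∇²f = -8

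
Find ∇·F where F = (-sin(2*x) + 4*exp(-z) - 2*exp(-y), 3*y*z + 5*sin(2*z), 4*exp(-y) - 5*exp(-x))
3*z - 2*cos(2*x)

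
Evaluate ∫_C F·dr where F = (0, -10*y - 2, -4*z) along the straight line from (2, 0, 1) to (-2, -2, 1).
-16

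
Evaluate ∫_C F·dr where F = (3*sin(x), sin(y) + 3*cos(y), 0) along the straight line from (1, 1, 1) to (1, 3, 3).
-3*sin(1) + 3*sin(3) + cos(1) - cos(3)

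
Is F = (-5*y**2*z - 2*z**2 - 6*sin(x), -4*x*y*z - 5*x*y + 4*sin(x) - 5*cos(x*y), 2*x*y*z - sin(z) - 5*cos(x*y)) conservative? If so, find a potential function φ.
No, ∇×F = (x*(4*y + 2*z + 5*sin(x*y)), -5*y**2 - 2*y*z - 5*y*sin(x*y) - 4*z, 6*y*z + 5*y*sin(x*y) - 5*y + 4*cos(x)) ≠ 0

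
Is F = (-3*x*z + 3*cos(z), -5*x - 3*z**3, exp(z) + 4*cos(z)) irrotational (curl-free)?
No, ∇×F = (9*z**2, -3*x - 3*sin(z), -5)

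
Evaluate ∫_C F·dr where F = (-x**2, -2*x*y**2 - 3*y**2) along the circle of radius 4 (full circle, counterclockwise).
-128*pi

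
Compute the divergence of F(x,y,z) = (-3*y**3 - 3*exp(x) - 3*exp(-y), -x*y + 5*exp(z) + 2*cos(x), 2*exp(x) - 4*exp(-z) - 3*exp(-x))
-x - 3*exp(x) + 4*exp(-z)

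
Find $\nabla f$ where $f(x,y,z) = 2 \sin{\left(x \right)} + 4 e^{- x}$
(2*cos(x) - 4*exp(-x), 0, 0)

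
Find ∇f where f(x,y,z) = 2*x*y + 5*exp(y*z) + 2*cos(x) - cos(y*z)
(2*y - 2*sin(x), 2*x + 5*z*exp(y*z) + z*sin(y*z), y*(5*exp(y*z) + sin(y*z)))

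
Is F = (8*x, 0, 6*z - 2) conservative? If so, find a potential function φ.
Yes, F is conservative. φ = 4*x**2 + 3*z**2 - 2*z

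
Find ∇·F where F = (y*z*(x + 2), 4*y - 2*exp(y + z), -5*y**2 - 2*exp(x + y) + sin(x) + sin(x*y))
y*z - 2*exp(y + z) + 4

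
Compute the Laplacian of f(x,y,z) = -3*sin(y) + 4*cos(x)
3*sin(y) - 4*cos(x)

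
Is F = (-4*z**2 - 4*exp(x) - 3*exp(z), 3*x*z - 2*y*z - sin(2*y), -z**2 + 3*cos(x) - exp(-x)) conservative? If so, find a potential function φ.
No, ∇×F = (-3*x + 2*y, -8*z - 3*exp(z) + 3*sin(x) - exp(-x), 3*z) ≠ 0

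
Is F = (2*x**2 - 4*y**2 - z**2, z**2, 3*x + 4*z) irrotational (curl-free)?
No, ∇×F = (-2*z, -2*z - 3, 8*y)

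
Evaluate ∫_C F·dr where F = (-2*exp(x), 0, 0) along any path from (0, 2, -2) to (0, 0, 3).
0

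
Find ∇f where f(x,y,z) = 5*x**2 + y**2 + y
(10*x, 2*y + 1, 0)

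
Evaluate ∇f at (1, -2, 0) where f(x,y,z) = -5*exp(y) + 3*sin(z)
(0, -5*exp(-2), 3)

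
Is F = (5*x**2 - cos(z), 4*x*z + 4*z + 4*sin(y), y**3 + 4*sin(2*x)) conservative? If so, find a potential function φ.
No, ∇×F = (-4*x + 3*y**2 - 4, sin(z) - 8*cos(2*x), 4*z) ≠ 0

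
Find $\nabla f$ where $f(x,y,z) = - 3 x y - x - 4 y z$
(-3*y - 1, -3*x - 4*z, -4*y)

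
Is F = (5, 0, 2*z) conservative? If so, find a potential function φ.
Yes, F is conservative. φ = 5*x + z**2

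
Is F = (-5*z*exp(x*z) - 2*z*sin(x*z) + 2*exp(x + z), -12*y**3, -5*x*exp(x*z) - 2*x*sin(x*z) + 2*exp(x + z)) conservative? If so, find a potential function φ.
Yes, F is conservative. φ = -3*y**4 - 5*exp(x*z) + 2*exp(x + z) + 2*cos(x*z)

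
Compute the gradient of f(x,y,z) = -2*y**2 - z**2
(0, -4*y, -2*z)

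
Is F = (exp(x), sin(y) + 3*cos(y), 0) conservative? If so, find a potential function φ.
Yes, F is conservative. φ = exp(x) + 3*sin(y) - cos(y)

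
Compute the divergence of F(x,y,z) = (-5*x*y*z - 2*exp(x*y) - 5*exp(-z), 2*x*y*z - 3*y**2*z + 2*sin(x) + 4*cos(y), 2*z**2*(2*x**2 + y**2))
2*x*z - 11*y*z - 2*y*exp(x*y) + 4*z*(2*x**2 + y**2) - 4*sin(y)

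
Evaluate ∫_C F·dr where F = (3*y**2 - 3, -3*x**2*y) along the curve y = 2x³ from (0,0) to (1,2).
-81/14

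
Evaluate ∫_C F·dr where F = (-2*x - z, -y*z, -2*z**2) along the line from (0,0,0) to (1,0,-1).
1/6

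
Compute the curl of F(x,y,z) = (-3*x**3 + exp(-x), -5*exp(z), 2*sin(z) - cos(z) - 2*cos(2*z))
(5*exp(z), 0, 0)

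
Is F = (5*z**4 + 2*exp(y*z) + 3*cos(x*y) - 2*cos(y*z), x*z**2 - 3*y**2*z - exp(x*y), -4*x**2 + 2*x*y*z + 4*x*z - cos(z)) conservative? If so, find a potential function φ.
No, ∇×F = (3*y**2, 8*x - 2*y*z + 2*y*exp(y*z) + 2*y*sin(y*z) + 20*z**3 - 4*z, 3*x*sin(x*y) - y*exp(x*y) + z**2 - 2*z*exp(y*z) - 2*z*sin(y*z)) ≠ 0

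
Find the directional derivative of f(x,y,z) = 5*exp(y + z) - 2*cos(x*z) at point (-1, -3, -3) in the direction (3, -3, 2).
sqrt(22)*(-exp(6)*sin(3) - 5/22)*exp(-6)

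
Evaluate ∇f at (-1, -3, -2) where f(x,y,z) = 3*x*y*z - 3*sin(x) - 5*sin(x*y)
(15*cos(3) - 3*cos(1) + 18, 5*cos(3) + 6, 9)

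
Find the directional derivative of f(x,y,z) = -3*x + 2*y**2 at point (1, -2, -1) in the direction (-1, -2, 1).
19*sqrt(6)/6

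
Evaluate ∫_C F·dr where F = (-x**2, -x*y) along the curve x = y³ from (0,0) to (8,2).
-2656/15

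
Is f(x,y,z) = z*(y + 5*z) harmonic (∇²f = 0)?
No, ∇²f = 10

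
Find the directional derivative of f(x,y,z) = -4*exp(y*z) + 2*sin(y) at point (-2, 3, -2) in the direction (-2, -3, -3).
3*sqrt(22)*(2 - exp(6)*cos(3))*exp(-6)/11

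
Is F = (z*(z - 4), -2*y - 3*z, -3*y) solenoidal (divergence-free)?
No, ∇·F = -2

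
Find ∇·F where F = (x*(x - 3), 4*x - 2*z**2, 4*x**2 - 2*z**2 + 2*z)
2*x - 4*z - 1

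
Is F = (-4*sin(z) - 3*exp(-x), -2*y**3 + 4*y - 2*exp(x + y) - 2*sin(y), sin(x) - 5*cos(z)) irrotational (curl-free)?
No, ∇×F = (0, -cos(x) - 4*cos(z), -2*exp(x + y))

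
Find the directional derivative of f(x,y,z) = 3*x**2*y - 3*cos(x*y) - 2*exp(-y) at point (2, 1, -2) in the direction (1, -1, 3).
-sqrt(11)*(2 + 3*E*sin(2))*exp(-1)/11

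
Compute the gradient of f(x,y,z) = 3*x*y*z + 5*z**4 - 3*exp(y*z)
(3*y*z, 3*z*(x - exp(y*z)), 3*x*y - 3*y*exp(y*z) + 20*z**3)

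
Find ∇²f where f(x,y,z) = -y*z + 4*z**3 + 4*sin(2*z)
24*z - 16*sin(2*z)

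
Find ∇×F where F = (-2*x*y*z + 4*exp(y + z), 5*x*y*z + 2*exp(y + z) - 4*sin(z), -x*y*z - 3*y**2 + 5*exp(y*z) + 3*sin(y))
(-5*x*y - x*z - 6*y + 5*z*exp(y*z) - 2*exp(y + z) + 3*cos(y) + 4*cos(z), -2*x*y + y*z + 4*exp(y + z), 2*x*z + 5*y*z - 4*exp(y + z))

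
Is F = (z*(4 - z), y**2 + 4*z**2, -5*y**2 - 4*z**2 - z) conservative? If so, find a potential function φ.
No, ∇×F = (-10*y - 8*z, 4 - 2*z, 0) ≠ 0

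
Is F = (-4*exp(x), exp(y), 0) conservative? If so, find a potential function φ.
Yes, F is conservative. φ = -4*exp(x) + exp(y)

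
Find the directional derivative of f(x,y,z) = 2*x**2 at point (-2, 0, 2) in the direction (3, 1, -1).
-24*sqrt(11)/11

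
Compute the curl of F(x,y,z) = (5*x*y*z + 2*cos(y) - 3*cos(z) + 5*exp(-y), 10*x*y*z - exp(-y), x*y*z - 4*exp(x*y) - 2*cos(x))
(x*(-10*y + z - 4*exp(x*y)), 5*x*y - y*z + 4*y*exp(x*y) - 2*sin(x) + 3*sin(z), -5*x*z + 10*y*z + 2*sin(y) + 5*exp(-y))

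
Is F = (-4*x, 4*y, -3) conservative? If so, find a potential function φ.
Yes, F is conservative. φ = -2*x**2 + 2*y**2 - 3*z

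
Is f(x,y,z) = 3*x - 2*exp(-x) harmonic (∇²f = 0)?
No, ∇²f = -2*exp(-x)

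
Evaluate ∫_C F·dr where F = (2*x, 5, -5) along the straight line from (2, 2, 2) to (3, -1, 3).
-15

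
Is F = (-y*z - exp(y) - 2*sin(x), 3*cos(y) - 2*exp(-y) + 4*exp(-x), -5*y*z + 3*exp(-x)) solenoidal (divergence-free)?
No, ∇·F = -5*y - 3*sin(y) - 2*cos(x) + 2*exp(-y)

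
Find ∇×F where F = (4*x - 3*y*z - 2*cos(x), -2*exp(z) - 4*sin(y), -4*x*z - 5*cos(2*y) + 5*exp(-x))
(2*exp(z) + 10*sin(2*y), -3*y + 4*z + 5*exp(-x), 3*z)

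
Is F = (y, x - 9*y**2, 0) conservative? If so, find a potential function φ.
Yes, F is conservative. φ = y*(x - 3*y**2)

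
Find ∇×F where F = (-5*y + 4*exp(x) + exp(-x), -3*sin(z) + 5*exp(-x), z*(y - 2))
(z + 3*cos(z), 0, 5 - 5*exp(-x))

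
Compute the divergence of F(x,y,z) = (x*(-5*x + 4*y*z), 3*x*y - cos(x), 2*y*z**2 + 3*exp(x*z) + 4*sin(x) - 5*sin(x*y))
3*x*exp(x*z) - 7*x + 8*y*z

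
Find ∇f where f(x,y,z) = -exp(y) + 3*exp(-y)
(0, -exp(y) - 3*exp(-y), 0)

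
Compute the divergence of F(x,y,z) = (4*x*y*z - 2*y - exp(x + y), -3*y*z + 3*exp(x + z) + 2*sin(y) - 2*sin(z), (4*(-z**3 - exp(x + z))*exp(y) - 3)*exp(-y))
4*y*z - 12*z**2 - 3*z - exp(x + y) - 4*exp(x + z) + 2*cos(y)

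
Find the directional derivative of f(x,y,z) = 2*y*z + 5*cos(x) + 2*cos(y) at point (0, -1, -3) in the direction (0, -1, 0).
6 - 2*sin(1)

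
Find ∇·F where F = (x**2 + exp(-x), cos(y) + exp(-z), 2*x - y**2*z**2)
2*x - 2*y**2*z - sin(y) - exp(-x)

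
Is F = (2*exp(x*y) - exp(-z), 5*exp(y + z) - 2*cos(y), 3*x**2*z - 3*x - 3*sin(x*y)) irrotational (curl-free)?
No, ∇×F = (-3*x*cos(x*y) - 5*exp(y + z), -6*x*z + 3*y*cos(x*y) + 3 + exp(-z), -2*x*exp(x*y))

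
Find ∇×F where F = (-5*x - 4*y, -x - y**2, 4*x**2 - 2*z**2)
(0, -8*x, 3)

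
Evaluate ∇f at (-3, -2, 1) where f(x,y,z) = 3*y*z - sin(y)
(0, 3 - cos(2), -6)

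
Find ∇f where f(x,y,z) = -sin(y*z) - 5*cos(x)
(5*sin(x), -z*cos(y*z), -y*cos(y*z))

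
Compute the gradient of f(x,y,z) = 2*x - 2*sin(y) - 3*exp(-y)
(2, -2*cos(y) + 3*exp(-y), 0)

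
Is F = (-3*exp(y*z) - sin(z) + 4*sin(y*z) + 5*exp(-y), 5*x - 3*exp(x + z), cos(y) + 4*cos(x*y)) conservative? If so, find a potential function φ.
No, ∇×F = (-4*x*sin(x*y) + 3*exp(x + z) - sin(y), -3*y*exp(y*z) + 4*y*sin(x*y) + 4*y*cos(y*z) - cos(z), 3*z*exp(y*z) - 4*z*cos(y*z) - 3*exp(x + z) + 5 + 5*exp(-y)) ≠ 0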